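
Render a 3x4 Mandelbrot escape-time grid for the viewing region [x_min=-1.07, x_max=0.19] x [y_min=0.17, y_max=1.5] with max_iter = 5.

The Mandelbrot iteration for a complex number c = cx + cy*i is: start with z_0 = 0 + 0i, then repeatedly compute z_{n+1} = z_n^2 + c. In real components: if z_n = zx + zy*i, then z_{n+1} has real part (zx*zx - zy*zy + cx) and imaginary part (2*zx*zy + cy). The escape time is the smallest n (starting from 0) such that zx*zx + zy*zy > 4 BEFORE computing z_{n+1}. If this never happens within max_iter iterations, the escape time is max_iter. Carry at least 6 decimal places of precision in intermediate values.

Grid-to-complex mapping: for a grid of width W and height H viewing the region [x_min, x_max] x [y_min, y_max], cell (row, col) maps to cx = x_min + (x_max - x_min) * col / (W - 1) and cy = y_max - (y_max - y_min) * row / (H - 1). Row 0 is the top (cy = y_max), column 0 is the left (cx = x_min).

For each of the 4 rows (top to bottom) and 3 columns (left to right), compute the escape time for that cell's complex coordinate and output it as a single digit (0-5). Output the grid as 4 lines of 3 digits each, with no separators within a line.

(row=0, col=0): c = -1.0700 + 1.5000i → escape time 2
(row=0, col=1): c = -0.4400 + 1.5000i → escape time 2
(row=0, col=2): c = 0.1900 + 1.5000i → escape time 2
(row=1, col=0): c = -1.0700 + 1.0567i → escape time 3
(row=1, col=1): c = -0.4400 + 1.0567i → escape time 4
(row=1, col=2): c = 0.1900 + 1.0567i → escape time 4
(row=2, col=0): c = -1.0700 + 0.6133i → escape time 4
(row=2, col=1): c = -0.4400 + 0.6133i → escape time 5
(row=2, col=2): c = 0.1900 + 0.6133i → escape time 5
(row=3, col=0): c = -1.0700 + 0.1700i → escape time 5
(row=3, col=1): c = -0.4400 + 0.1700i → escape time 5
(row=3, col=2): c = 0.1900 + 0.1700i → escape time 5

Answer: 222
344
455
555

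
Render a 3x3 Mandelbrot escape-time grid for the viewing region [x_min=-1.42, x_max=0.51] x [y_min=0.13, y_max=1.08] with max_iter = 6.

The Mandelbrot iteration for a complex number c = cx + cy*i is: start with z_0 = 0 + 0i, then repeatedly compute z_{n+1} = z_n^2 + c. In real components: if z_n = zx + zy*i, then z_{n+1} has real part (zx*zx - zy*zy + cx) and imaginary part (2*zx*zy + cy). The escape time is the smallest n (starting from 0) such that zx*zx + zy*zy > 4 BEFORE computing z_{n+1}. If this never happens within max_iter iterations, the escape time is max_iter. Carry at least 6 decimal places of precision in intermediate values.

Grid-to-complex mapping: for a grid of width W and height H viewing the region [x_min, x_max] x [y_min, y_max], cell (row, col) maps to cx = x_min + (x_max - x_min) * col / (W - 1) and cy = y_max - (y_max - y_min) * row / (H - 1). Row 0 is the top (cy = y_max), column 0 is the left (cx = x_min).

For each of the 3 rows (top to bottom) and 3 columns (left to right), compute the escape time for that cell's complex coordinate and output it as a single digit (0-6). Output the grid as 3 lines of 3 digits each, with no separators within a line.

Answer: 242
364
665

Derivation:
(row=0, col=0): c = -1.4200 + 1.0800i → escape time 2
(row=0, col=1): c = -0.4550 + 1.0800i → escape time 4
(row=0, col=2): c = 0.5100 + 1.0800i → escape time 2
(row=1, col=0): c = -1.4200 + 0.6050i → escape time 3
(row=1, col=1): c = -0.4550 + 0.6050i → escape time 6
(row=1, col=2): c = 0.5100 + 0.6050i → escape time 4
(row=2, col=0): c = -1.4200 + 0.1300i → escape time 6
(row=2, col=1): c = -0.4550 + 0.1300i → escape time 6
(row=2, col=2): c = 0.5100 + 0.1300i → escape time 5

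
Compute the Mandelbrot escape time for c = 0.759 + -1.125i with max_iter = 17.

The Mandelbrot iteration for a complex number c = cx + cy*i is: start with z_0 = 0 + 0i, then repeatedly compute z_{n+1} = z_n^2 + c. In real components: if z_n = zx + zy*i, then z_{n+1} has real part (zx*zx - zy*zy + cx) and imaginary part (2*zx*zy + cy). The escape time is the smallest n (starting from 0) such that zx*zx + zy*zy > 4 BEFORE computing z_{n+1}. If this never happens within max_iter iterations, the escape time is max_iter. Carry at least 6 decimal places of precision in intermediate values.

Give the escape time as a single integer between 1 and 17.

z_0 = 0 + 0i, c = 0.7590 + -1.1250i
Iter 1: z = 0.7590 + -1.1250i, |z|^2 = 1.8417
Iter 2: z = 0.0695 + -2.8327i, |z|^2 = 8.0293
Escaped at iteration 2

Answer: 2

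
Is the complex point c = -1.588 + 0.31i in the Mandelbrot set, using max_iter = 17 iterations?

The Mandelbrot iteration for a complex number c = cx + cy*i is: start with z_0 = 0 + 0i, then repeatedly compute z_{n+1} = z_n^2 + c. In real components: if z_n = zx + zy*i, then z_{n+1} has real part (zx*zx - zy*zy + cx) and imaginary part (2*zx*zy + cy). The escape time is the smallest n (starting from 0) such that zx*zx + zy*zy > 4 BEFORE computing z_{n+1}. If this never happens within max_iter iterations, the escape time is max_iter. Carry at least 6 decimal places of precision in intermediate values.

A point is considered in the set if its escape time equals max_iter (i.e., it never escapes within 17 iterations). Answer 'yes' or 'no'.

z_0 = 0 + 0i, c = -1.5880 + 0.3100i
Iter 1: z = -1.5880 + 0.3100i, |z|^2 = 2.6178
Iter 2: z = 0.8376 + -0.6746i, |z|^2 = 1.1567
Iter 3: z = -1.3414 + -0.8201i, |z|^2 = 2.4718
Iter 4: z = -0.4612 + 2.5101i, |z|^2 = 6.5133
Escaped at iteration 4

Answer: no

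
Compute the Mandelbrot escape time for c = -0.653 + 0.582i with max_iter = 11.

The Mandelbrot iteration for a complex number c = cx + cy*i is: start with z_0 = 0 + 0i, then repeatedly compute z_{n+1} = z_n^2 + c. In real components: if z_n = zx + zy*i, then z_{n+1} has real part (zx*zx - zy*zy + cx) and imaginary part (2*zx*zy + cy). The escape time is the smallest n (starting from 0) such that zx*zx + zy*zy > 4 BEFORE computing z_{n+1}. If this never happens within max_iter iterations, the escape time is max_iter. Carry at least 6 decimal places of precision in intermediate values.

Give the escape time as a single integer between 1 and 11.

z_0 = 0 + 0i, c = -0.6530 + 0.5820i
Iter 1: z = -0.6530 + 0.5820i, |z|^2 = 0.7651
Iter 2: z = -0.5653 + -0.1781i, |z|^2 = 0.3513
Iter 3: z = -0.3651 + 0.7834i, |z|^2 = 0.7470
Iter 4: z = -1.1333 + 0.0099i, |z|^2 = 1.2845
Iter 5: z = 0.6313 + 0.5595i, |z|^2 = 0.7116
Iter 6: z = -0.5674 + 1.2884i, |z|^2 = 1.9820
Iter 7: z = -1.9910 + -0.8802i, |z|^2 = 4.7390
Escaped at iteration 7

Answer: 7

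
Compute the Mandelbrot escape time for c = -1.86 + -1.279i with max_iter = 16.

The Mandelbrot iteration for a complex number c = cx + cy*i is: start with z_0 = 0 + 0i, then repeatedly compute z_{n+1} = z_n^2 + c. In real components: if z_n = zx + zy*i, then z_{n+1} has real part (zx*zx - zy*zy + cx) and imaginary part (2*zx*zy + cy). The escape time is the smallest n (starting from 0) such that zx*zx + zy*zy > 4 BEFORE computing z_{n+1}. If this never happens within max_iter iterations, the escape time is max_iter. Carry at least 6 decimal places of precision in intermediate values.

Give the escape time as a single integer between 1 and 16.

Answer: 1

Derivation:
z_0 = 0 + 0i, c = -1.8600 + -1.2790i
Iter 1: z = -1.8600 + -1.2790i, |z|^2 = 5.0954
Escaped at iteration 1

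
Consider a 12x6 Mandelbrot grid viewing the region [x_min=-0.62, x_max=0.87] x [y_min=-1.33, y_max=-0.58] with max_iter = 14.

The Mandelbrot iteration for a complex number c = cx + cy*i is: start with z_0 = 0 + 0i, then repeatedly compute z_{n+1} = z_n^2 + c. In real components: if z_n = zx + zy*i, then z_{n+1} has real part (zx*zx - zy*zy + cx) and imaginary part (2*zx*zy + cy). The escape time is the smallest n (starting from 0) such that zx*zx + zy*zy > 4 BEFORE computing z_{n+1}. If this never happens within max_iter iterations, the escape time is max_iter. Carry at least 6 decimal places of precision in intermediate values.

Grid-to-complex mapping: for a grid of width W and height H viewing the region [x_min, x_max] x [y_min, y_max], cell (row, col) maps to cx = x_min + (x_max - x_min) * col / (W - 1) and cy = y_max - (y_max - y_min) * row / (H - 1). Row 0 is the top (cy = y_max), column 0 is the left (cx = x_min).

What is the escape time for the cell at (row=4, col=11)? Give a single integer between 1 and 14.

z_0 = 0 + 0i, c = 0.8700 + -1.1800i
Iter 1: z = 0.8700 + -1.1800i, |z|^2 = 2.1493
Iter 2: z = 0.2345 + -3.2332i, |z|^2 = 10.5086
Escaped at iteration 2

Answer: 2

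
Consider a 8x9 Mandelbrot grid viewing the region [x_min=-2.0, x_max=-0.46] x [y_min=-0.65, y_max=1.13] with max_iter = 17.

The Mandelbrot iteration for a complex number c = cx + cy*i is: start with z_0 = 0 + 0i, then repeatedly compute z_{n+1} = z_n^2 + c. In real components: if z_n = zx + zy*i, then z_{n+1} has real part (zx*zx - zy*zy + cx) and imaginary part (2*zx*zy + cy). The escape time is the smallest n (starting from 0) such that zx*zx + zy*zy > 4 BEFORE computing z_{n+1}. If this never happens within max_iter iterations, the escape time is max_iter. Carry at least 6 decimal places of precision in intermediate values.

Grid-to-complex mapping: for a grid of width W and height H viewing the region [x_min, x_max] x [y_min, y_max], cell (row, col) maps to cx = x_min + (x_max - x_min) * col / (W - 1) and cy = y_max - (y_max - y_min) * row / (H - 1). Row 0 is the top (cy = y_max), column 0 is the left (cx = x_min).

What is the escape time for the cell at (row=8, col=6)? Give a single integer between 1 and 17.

Answer: 6

Derivation:
z_0 = 0 + 0i, c = -0.6800 + -0.6500i
Iter 1: z = -0.6800 + -0.6500i, |z|^2 = 0.8849
Iter 2: z = -0.6401 + 0.2340i, |z|^2 = 0.4645
Iter 3: z = -0.3250 + -0.9496i, |z|^2 = 1.0073
Iter 4: z = -1.4760 + -0.0327i, |z|^2 = 2.1797
Iter 5: z = 1.4976 + -0.5534i, |z|^2 = 2.5491
Iter 6: z = 1.2566 + -2.3075i, |z|^2 = 6.9036
Escaped at iteration 6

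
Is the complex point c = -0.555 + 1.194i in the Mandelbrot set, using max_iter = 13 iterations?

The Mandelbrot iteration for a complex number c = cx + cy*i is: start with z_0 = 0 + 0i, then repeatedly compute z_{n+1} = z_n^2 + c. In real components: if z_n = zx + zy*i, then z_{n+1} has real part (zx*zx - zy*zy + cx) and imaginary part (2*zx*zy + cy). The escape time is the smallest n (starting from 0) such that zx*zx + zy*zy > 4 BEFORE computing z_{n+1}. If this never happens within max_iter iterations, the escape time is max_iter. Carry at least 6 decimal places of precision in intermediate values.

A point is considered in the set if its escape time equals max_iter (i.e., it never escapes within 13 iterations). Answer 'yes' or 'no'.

z_0 = 0 + 0i, c = -0.5550 + 1.1940i
Iter 1: z = -0.5550 + 1.1940i, |z|^2 = 1.7337
Iter 2: z = -1.6726 + -0.1313i, |z|^2 = 2.8149
Iter 3: z = 2.2254 + 1.6334i, |z|^2 = 7.6202
Escaped at iteration 3

Answer: no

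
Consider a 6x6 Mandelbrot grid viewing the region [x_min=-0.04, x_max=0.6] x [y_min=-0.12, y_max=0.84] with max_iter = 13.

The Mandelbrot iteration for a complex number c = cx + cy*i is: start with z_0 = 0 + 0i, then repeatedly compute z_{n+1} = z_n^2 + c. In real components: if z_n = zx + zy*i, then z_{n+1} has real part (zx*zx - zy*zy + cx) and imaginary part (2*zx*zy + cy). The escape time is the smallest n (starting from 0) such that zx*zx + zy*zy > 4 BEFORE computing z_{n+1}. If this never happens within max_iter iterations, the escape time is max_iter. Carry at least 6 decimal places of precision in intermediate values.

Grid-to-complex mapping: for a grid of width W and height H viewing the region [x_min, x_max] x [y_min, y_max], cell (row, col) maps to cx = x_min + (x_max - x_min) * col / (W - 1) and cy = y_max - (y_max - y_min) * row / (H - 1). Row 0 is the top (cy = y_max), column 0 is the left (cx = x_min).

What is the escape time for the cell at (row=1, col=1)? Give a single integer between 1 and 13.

z_0 = 0 + 0i, c = 0.0880 + 0.6480i
Iter 1: z = 0.0880 + 0.6480i, |z|^2 = 0.4276
Iter 2: z = -0.3242 + 0.7620i, |z|^2 = 0.6858
Iter 3: z = -0.3876 + 0.1539i, |z|^2 = 0.1740
Iter 4: z = 0.2146 + 0.5286i, |z|^2 = 0.3255
Iter 5: z = -0.1454 + 0.8749i, |z|^2 = 0.7865
Iter 6: z = -0.6562 + 0.3935i, |z|^2 = 0.5855
Iter 7: z = 0.3638 + 0.1315i, |z|^2 = 0.1496
Iter 8: z = 0.2030 + 0.7437i, |z|^2 = 0.5943
Iter 9: z = -0.4238 + 0.9500i, |z|^2 = 1.0821
Iter 10: z = -0.6348 + -0.1572i, |z|^2 = 0.4277
Iter 11: z = 0.4663 + 0.8476i, |z|^2 = 0.9359
Iter 12: z = -0.4131 + 1.4384i, |z|^2 = 2.2397

Answer: 13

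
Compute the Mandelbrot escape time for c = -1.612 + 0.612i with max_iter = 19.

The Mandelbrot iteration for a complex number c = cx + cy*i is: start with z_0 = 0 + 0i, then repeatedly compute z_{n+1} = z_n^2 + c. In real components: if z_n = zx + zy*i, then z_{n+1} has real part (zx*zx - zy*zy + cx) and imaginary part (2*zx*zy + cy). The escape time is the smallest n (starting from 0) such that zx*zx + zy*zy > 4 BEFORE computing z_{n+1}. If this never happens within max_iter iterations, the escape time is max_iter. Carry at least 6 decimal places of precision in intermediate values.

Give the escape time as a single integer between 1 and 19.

Answer: 3

Derivation:
z_0 = 0 + 0i, c = -1.6120 + 0.6120i
Iter 1: z = -1.6120 + 0.6120i, |z|^2 = 2.9731
Iter 2: z = 0.6120 + -1.3611i, |z|^2 = 2.2271
Iter 3: z = -3.0900 + -1.0540i, |z|^2 = 10.6591
Escaped at iteration 3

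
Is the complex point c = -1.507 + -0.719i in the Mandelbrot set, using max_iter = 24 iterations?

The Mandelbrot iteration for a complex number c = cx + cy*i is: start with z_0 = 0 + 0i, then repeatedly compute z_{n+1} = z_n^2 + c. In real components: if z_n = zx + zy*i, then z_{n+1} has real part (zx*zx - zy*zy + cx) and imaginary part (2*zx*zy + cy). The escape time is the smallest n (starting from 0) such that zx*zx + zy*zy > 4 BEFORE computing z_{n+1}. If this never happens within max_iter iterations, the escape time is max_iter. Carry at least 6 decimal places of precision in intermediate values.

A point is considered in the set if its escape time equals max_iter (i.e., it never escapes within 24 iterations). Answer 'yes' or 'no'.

z_0 = 0 + 0i, c = -1.5070 + -0.7190i
Iter 1: z = -1.5070 + -0.7190i, |z|^2 = 2.7880
Iter 2: z = 0.2471 + 1.4481i, |z|^2 = 2.1579
Iter 3: z = -3.5428 + -0.0034i, |z|^2 = 12.5517
Escaped at iteration 3

Answer: no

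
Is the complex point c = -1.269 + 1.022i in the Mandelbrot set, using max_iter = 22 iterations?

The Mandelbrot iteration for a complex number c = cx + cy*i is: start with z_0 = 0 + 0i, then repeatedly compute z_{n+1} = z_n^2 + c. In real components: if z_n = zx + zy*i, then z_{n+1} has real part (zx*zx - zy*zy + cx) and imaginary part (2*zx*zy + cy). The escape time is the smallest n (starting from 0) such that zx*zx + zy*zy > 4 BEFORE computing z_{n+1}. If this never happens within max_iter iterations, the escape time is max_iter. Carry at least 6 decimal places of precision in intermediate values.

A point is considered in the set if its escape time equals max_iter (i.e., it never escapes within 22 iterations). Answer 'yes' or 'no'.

z_0 = 0 + 0i, c = -1.2690 + 1.0220i
Iter 1: z = -1.2690 + 1.0220i, |z|^2 = 2.6548
Iter 2: z = -0.7031 + -1.5718i, |z|^2 = 2.9651
Iter 3: z = -3.2453 + 3.2324i, |z|^2 = 20.9802
Escaped at iteration 3

Answer: no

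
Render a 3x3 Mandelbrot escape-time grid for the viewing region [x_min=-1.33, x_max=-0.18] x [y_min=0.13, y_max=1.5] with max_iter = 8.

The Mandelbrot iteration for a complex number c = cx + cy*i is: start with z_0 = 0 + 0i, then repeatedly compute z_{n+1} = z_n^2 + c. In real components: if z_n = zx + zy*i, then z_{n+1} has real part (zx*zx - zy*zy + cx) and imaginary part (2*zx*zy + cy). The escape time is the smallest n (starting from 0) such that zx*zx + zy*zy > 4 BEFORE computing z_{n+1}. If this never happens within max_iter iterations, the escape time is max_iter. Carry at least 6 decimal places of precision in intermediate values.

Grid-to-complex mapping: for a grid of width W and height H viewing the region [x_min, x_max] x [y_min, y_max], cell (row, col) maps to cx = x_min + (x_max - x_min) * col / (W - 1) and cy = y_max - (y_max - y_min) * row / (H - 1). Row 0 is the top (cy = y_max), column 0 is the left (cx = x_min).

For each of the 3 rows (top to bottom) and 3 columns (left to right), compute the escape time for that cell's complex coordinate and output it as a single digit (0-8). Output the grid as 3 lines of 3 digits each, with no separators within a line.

Answer: 122
348
888

Derivation:
(row=0, col=0): c = -1.3300 + 1.5000i → escape time 1
(row=0, col=1): c = -0.7550 + 1.5000i → escape time 2
(row=0, col=2): c = -0.1800 + 1.5000i → escape time 2
(row=1, col=0): c = -1.3300 + 0.8150i → escape time 3
(row=1, col=1): c = -0.7550 + 0.8150i → escape time 4
(row=1, col=2): c = -0.1800 + 0.8150i → escape time 8
(row=2, col=0): c = -1.3300 + 0.1300i → escape time 8
(row=2, col=1): c = -0.7550 + 0.1300i → escape time 8
(row=2, col=2): c = -0.1800 + 0.1300i → escape time 8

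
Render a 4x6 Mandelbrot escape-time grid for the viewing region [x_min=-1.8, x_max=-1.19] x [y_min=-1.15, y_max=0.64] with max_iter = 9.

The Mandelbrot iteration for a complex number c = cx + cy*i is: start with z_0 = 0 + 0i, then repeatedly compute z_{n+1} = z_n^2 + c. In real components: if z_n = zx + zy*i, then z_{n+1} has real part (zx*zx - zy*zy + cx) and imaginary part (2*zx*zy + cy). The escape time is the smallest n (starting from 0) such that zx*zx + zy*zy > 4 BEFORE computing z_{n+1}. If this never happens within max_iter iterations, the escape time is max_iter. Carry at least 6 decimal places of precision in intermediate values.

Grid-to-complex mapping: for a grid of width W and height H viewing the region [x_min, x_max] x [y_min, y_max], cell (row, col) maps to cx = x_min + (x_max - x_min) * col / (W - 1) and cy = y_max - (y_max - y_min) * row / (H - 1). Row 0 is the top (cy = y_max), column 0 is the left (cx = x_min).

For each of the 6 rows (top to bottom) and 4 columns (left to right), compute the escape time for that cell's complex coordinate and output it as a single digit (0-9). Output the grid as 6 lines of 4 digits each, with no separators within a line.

(row=0, col=0): c = -1.8000 + 0.6400i → escape time 3
(row=0, col=1): c = -1.5967 + 0.6400i → escape time 3
(row=0, col=2): c = -1.3933 + 0.6400i → escape time 3
(row=0, col=3): c = -1.1900 + 0.6400i → escape time 3
(row=1, col=0): c = -1.8000 + 0.2820i → escape time 4
(row=1, col=1): c = -1.5967 + 0.2820i → escape time 4
(row=1, col=2): c = -1.3933 + 0.2820i → escape time 5
(row=1, col=3): c = -1.1900 + 0.2820i → escape time 9
(row=2, col=0): c = -1.8000 + -0.0760i → escape time 5
(row=2, col=1): c = -1.5967 + -0.0760i → escape time 6
(row=2, col=2): c = -1.3933 + -0.0760i → escape time 9
(row=2, col=3): c = -1.1900 + -0.0760i → escape time 9
(row=3, col=0): c = -1.8000 + -0.4340i → escape time 3
(row=3, col=1): c = -1.5967 + -0.4340i → escape time 3
(row=3, col=2): c = -1.3933 + -0.4340i → escape time 4
(row=3, col=3): c = -1.1900 + -0.4340i → escape time 6
(row=4, col=0): c = -1.8000 + -0.7920i → escape time 2
(row=4, col=1): c = -1.5967 + -0.7920i → escape time 3
(row=4, col=2): c = -1.3933 + -0.7920i → escape time 3
(row=4, col=3): c = -1.1900 + -0.7920i → escape time 3
(row=5, col=0): c = -1.8000 + -1.1500i → escape time 1
(row=5, col=1): c = -1.5967 + -1.1500i → escape time 2
(row=5, col=2): c = -1.3933 + -1.1500i → escape time 2
(row=5, col=3): c = -1.1900 + -1.1500i → escape time 3

Answer: 3333
4459
5699
3346
2333
1223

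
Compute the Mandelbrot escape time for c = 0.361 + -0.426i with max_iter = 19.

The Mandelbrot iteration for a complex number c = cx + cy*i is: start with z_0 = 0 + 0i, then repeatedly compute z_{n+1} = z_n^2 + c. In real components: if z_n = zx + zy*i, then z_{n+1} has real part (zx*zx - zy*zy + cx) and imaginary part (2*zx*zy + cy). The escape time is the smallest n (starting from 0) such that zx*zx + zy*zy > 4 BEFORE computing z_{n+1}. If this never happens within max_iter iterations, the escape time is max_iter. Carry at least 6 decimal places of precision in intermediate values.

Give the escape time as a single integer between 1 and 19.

z_0 = 0 + 0i, c = 0.3610 + -0.4260i
Iter 1: z = 0.3610 + -0.4260i, |z|^2 = 0.3118
Iter 2: z = 0.3098 + -0.7336i, |z|^2 = 0.6341
Iter 3: z = -0.0811 + -0.8806i, |z|^2 = 0.7820
Iter 4: z = -0.4079 + -0.2831i, |z|^2 = 0.2465
Iter 5: z = 0.4472 + -0.1951i, |z|^2 = 0.2380
Iter 6: z = 0.5229 + -0.6004i, |z|^2 = 0.6340
Iter 7: z = 0.2739 + -1.0540i, |z|^2 = 1.1859
Iter 8: z = -0.6748 + -1.0034i, |z|^2 = 1.4622
Iter 9: z = -0.1904 + 0.9283i, |z|^2 = 0.8980
Iter 10: z = -0.4645 + -0.7795i, |z|^2 = 0.8233
Iter 11: z = -0.0309 + 0.2981i, |z|^2 = 0.0898
Iter 12: z = 0.2731 + -0.4444i, |z|^2 = 0.2721
Iter 13: z = 0.2381 + -0.6687i, |z|^2 = 0.5039
Iter 14: z = -0.0295 + -0.7444i, |z|^2 = 0.5550
Iter 15: z = -0.1923 + -0.3821i, |z|^2 = 0.1829
Iter 16: z = 0.2520 + -0.2791i, |z|^2 = 0.1414
Iter 17: z = 0.3466 + -0.5667i, |z|^2 = 0.4412
Iter 18: z = 0.1601 + -0.8188i, |z|^2 = 0.6961

Answer: 19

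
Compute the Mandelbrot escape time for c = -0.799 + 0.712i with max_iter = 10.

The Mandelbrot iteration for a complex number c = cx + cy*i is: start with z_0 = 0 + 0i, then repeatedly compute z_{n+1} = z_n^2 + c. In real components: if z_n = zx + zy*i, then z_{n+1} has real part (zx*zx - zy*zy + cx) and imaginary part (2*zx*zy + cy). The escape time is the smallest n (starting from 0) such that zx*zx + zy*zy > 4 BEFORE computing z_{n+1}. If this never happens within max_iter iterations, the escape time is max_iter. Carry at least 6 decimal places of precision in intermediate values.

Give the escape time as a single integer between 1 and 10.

z_0 = 0 + 0i, c = -0.7990 + 0.7120i
Iter 1: z = -0.7990 + 0.7120i, |z|^2 = 1.1453
Iter 2: z = -0.6675 + -0.4258i, |z|^2 = 0.6269
Iter 3: z = -0.5347 + 1.2804i, |z|^2 = 1.9254
Iter 4: z = -2.1527 + -0.6572i, |z|^2 = 5.0660
Escaped at iteration 4

Answer: 4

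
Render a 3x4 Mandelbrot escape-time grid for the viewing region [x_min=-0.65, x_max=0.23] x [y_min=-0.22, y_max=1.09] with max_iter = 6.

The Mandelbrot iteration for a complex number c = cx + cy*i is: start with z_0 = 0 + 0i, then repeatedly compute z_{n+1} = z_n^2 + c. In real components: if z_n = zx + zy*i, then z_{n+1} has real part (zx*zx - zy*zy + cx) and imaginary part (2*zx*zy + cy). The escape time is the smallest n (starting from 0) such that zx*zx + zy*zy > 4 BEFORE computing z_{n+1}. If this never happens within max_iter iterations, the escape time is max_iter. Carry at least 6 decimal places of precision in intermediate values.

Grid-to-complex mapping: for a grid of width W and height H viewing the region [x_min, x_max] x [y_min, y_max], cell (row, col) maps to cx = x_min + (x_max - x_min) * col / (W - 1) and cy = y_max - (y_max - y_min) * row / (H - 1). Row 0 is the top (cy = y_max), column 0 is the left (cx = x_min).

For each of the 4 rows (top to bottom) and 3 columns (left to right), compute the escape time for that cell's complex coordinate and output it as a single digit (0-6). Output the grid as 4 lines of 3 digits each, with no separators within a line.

Answer: 363
666
666
666

Derivation:
(row=0, col=0): c = -0.6500 + 1.0900i → escape time 3
(row=0, col=1): c = -0.2100 + 1.0900i → escape time 6
(row=0, col=2): c = 0.2300 + 1.0900i → escape time 3
(row=1, col=0): c = -0.6500 + 0.6533i → escape time 6
(row=1, col=1): c = -0.2100 + 0.6533i → escape time 6
(row=1, col=2): c = 0.2300 + 0.6533i → escape time 6
(row=2, col=0): c = -0.6500 + 0.2167i → escape time 6
(row=2, col=1): c = -0.2100 + 0.2167i → escape time 6
(row=2, col=2): c = 0.2300 + 0.2167i → escape time 6
(row=3, col=0): c = -0.6500 + -0.2200i → escape time 6
(row=3, col=1): c = -0.2100 + -0.2200i → escape time 6
(row=3, col=2): c = 0.2300 + -0.2200i → escape time 6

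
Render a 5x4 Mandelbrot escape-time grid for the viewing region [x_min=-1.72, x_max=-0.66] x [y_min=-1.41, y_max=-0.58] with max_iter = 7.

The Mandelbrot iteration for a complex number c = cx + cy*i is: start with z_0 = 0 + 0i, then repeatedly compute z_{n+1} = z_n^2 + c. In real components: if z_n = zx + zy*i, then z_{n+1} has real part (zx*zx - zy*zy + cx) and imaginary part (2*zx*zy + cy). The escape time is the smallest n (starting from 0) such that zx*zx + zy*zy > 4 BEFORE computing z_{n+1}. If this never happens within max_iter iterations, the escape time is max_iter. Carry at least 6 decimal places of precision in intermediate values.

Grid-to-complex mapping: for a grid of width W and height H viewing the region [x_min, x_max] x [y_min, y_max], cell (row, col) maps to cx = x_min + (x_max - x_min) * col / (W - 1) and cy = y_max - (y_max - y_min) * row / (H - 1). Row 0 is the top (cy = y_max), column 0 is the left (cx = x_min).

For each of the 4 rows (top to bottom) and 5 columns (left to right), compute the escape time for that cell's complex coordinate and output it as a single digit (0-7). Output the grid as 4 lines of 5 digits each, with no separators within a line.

Answer: 33457
23334
12333
11222

Derivation:
(row=0, col=0): c = -1.7200 + -0.5800i → escape time 3
(row=0, col=1): c = -1.4550 + -0.5800i → escape time 3
(row=0, col=2): c = -1.1900 + -0.5800i → escape time 4
(row=0, col=3): c = -0.9250 + -0.5800i → escape time 5
(row=0, col=4): c = -0.6600 + -0.5800i → escape time 7
(row=1, col=0): c = -1.7200 + -0.8567i → escape time 2
(row=1, col=1): c = -1.4550 + -0.8567i → escape time 3
(row=1, col=2): c = -1.1900 + -0.8567i → escape time 3
(row=1, col=3): c = -0.9250 + -0.8567i → escape time 3
(row=1, col=4): c = -0.6600 + -0.8567i → escape time 4
(row=2, col=0): c = -1.7200 + -1.1333i → escape time 1
(row=2, col=1): c = -1.4550 + -1.1333i → escape time 2
(row=2, col=2): c = -1.1900 + -1.1333i → escape time 3
(row=2, col=3): c = -0.9250 + -1.1333i → escape time 3
(row=2, col=4): c = -0.6600 + -1.1333i → escape time 3
(row=3, col=0): c = -1.7200 + -1.4100i → escape time 1
(row=3, col=1): c = -1.4550 + -1.4100i → escape time 1
(row=3, col=2): c = -1.1900 + -1.4100i → escape time 2
(row=3, col=3): c = -0.9250 + -1.4100i → escape time 2
(row=3, col=4): c = -0.6600 + -1.4100i → escape time 2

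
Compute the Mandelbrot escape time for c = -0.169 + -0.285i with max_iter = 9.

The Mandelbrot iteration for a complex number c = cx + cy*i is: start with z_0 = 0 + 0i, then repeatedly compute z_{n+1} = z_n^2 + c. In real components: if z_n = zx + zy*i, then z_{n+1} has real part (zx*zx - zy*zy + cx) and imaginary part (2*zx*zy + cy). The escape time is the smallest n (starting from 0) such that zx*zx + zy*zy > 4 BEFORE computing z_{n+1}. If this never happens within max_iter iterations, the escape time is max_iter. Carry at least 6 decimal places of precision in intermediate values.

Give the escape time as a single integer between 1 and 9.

z_0 = 0 + 0i, c = -0.1690 + -0.2850i
Iter 1: z = -0.1690 + -0.2850i, |z|^2 = 0.1098
Iter 2: z = -0.2217 + -0.1887i, |z|^2 = 0.0847
Iter 3: z = -0.1555 + -0.2014i, |z|^2 = 0.0647
Iter 4: z = -0.1854 + -0.2224i, |z|^2 = 0.0838
Iter 5: z = -0.1841 + -0.2025i, |z|^2 = 0.0749
Iter 6: z = -0.1761 + -0.2104i, |z|^2 = 0.0753
Iter 7: z = -0.1823 + -0.2109i, |z|^2 = 0.0777
Iter 8: z = -0.1803 + -0.2081i, |z|^2 = 0.0758

Answer: 9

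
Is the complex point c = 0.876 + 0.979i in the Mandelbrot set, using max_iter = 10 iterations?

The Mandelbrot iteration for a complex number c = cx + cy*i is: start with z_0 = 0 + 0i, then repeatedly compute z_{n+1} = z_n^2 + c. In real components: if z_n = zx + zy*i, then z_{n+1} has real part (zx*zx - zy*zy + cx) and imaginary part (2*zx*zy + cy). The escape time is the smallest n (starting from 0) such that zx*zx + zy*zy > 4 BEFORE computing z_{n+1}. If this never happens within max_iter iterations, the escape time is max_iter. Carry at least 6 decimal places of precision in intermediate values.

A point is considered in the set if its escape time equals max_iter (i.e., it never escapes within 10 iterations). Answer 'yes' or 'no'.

z_0 = 0 + 0i, c = 0.8760 + 0.9790i
Iter 1: z = 0.8760 + 0.9790i, |z|^2 = 1.7258
Iter 2: z = 0.6849 + 2.6942i, |z|^2 = 7.7279
Escaped at iteration 2

Answer: no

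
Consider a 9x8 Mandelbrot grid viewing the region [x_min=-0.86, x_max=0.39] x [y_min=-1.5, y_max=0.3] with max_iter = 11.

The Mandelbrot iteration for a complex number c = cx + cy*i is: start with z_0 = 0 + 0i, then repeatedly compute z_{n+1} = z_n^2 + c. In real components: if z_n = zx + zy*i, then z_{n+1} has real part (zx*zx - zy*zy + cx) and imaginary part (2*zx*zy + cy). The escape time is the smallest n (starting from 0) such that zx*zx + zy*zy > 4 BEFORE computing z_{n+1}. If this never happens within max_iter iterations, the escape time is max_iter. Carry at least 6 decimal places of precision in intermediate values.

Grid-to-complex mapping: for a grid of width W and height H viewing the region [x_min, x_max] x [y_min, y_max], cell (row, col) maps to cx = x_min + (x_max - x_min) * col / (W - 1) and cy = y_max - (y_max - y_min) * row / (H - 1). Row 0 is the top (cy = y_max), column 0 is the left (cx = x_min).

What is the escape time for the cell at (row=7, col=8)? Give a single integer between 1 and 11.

z_0 = 0 + 0i, c = 0.3900 + -1.5000i
Iter 1: z = 0.3900 + -1.5000i, |z|^2 = 2.4021
Iter 2: z = -1.7079 + -2.6700i, |z|^2 = 10.0458
Escaped at iteration 2

Answer: 2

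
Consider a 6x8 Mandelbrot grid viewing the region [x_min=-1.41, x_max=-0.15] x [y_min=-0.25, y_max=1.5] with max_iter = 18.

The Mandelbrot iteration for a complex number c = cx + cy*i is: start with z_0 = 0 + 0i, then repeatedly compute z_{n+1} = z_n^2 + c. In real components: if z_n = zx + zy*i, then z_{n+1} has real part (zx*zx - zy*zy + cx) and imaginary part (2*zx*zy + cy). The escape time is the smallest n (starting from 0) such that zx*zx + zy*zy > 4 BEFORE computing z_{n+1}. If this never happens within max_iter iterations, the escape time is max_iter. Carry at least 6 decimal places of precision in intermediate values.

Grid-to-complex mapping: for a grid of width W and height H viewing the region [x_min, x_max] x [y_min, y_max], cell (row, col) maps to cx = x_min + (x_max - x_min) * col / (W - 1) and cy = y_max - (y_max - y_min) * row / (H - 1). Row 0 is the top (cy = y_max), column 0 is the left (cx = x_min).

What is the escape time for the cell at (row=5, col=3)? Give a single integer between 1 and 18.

Answer: 18

Derivation:
z_0 = 0 + 0i, c = -0.6540 + 0.2500i
Iter 1: z = -0.6540 + 0.2500i, |z|^2 = 0.4902
Iter 2: z = -0.2888 + -0.0770i, |z|^2 = 0.0893
Iter 3: z = -0.5765 + 0.2945i, |z|^2 = 0.4191
Iter 4: z = -0.4083 + -0.0895i, |z|^2 = 0.1747
Iter 5: z = -0.4953 + 0.3231i, |z|^2 = 0.3497
Iter 6: z = -0.5131 + -0.0701i, |z|^2 = 0.2682
Iter 7: z = -0.3956 + 0.3219i, |z|^2 = 0.2602
Iter 8: z = -0.6011 + -0.0047i, |z|^2 = 0.3613
Iter 9: z = -0.2927 + 0.2557i, |z|^2 = 0.1510
Iter 10: z = -0.6337 + 0.1003i, |z|^2 = 0.4116
Iter 11: z = -0.2625 + 0.1229i, |z|^2 = 0.0840
Iter 12: z = -0.6002 + 0.1855i, |z|^2 = 0.3946
Iter 13: z = -0.3282 + 0.0273i, |z|^2 = 0.1084
Iter 14: z = -0.5470 + 0.2321i, |z|^2 = 0.3531
Iter 15: z = -0.4086 + -0.0039i, |z|^2 = 0.1670
Iter 16: z = -0.4871 + 0.2532i, |z|^2 = 0.3013
Iter 17: z = -0.4809 + 0.0034i, |z|^2 = 0.2313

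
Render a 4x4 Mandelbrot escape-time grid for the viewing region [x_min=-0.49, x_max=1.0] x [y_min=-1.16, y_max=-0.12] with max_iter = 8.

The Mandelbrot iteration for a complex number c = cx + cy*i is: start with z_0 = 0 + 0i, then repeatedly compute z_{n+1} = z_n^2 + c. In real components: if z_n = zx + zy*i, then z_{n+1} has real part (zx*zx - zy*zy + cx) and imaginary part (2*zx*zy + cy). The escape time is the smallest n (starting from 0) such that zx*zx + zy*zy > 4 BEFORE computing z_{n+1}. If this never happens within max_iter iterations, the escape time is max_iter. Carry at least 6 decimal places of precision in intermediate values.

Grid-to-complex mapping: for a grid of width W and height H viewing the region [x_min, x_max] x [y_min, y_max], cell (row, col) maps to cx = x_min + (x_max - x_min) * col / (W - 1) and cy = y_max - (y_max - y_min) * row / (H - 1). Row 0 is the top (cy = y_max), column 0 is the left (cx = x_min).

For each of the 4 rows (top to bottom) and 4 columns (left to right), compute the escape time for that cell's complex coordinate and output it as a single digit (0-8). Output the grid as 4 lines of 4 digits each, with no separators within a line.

(row=0, col=0): c = -0.4900 + -0.1200i → escape time 8
(row=0, col=1): c = 0.0067 + -0.1200i → escape time 8
(row=0, col=2): c = 0.5033 + -0.1200i → escape time 5
(row=0, col=3): c = 1.0000 + -0.1200i → escape time 2
(row=1, col=0): c = -0.4900 + -0.4667i → escape time 8
(row=1, col=1): c = 0.0067 + -0.4667i → escape time 8
(row=1, col=2): c = 0.5033 + -0.4667i → escape time 5
(row=1, col=3): c = 1.0000 + -0.4667i → escape time 2
(row=2, col=0): c = -0.4900 + -0.8133i → escape time 5
(row=2, col=1): c = 0.0067 + -0.8133i → escape time 8
(row=2, col=2): c = 0.5033 + -0.8133i → escape time 3
(row=2, col=3): c = 1.0000 + -0.8133i → escape time 2
(row=3, col=0): c = -0.4900 + -1.1600i → escape time 3
(row=3, col=1): c = 0.0067 + -1.1600i → escape time 3
(row=3, col=2): c = 0.5033 + -1.1600i → escape time 2
(row=3, col=3): c = 1.0000 + -1.1600i → escape time 2

Answer: 8852
8852
5832
3322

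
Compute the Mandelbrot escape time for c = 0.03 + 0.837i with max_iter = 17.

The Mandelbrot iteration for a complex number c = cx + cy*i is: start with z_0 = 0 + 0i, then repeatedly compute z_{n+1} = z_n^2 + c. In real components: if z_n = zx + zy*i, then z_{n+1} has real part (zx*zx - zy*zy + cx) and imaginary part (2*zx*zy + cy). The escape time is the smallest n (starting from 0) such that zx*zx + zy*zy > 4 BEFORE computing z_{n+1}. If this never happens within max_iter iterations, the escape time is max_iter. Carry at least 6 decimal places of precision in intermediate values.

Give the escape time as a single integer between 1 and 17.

z_0 = 0 + 0i, c = 0.0300 + 0.8370i
Iter 1: z = 0.0300 + 0.8370i, |z|^2 = 0.7015
Iter 2: z = -0.6697 + 0.8872i, |z|^2 = 1.2356
Iter 3: z = -0.3087 + -0.3513i, |z|^2 = 0.2187
Iter 4: z = 0.0019 + 1.0539i, |z|^2 = 1.1107
Iter 5: z = -1.0807 + 0.8410i, |z|^2 = 1.8751
Iter 6: z = 0.4906 + -0.9807i, |z|^2 = 1.2024
Iter 7: z = -0.6911 + -0.1252i, |z|^2 = 0.4932
Iter 8: z = 0.4919 + 1.0101i, |z|^2 = 1.2622
Iter 9: z = -0.7483 + 1.8307i, |z|^2 = 3.9112
Iter 10: z = -2.7614 + -1.9027i, |z|^2 = 11.2454
Escaped at iteration 10

Answer: 10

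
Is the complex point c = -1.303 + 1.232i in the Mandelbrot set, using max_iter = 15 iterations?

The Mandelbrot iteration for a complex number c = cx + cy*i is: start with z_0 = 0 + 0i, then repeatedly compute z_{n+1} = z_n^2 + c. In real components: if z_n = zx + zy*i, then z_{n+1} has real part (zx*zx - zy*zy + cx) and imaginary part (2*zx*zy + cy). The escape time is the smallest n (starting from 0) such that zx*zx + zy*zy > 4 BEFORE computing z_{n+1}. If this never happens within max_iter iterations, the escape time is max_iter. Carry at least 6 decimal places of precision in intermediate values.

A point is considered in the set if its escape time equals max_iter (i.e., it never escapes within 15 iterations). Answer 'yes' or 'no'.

z_0 = 0 + 0i, c = -1.3030 + 1.2320i
Iter 1: z = -1.3030 + 1.2320i, |z|^2 = 3.2156
Iter 2: z = -1.1230 + -1.9786i, |z|^2 = 5.1760
Escaped at iteration 2

Answer: no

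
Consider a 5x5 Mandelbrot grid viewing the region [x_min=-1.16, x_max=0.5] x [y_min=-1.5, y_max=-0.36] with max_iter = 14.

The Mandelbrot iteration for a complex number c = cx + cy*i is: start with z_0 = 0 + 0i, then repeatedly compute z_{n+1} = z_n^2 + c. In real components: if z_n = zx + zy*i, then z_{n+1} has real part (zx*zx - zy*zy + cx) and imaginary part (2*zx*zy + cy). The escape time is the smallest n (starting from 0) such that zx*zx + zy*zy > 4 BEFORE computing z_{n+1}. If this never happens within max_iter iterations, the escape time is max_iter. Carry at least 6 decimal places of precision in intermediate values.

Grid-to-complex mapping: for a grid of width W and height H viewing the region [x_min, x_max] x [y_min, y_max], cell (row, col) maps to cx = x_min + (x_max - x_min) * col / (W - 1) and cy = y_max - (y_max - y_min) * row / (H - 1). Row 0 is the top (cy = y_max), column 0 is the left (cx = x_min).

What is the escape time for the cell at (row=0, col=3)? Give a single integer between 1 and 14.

z_0 = 0 + 0i, c = 0.0850 + -0.3600i
Iter 1: z = 0.0850 + -0.3600i, |z|^2 = 0.1368
Iter 2: z = -0.0374 + -0.4212i, |z|^2 = 0.1788
Iter 3: z = -0.0910 + -0.3285i, |z|^2 = 0.1162
Iter 4: z = -0.0146 + -0.3002i, |z|^2 = 0.0903
Iter 5: z = -0.0049 + -0.3512i, |z|^2 = 0.1234
Iter 6: z = -0.0383 + -0.3566i, |z|^2 = 0.1286
Iter 7: z = -0.0407 + -0.3327i, |z|^2 = 0.1123
Iter 8: z = -0.0240 + -0.3329i, |z|^2 = 0.1114
Iter 9: z = -0.0253 + -0.3440i, |z|^2 = 0.1190
Iter 10: z = -0.0327 + -0.3426i, |z|^2 = 0.1185
Iter 11: z = -0.0313 + -0.3376i, |z|^2 = 0.1149
Iter 12: z = -0.0280 + -0.3389i, |z|^2 = 0.1156
Iter 13: z = -0.0290 + -0.3410i, |z|^2 = 0.1171

Answer: 14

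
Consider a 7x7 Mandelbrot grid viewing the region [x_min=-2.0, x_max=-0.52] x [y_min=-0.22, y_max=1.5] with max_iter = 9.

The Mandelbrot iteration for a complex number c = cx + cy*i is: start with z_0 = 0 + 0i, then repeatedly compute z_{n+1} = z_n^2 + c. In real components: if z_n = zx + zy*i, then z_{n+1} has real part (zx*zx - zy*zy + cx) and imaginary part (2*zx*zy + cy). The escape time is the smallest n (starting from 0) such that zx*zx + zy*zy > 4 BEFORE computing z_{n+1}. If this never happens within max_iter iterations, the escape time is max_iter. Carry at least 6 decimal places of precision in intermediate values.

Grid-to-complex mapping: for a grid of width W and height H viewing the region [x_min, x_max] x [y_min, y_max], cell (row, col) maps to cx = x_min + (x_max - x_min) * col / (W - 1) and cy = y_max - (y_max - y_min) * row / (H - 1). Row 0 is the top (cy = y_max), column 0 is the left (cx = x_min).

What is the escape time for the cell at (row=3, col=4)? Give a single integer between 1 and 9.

Answer: 4

Derivation:
z_0 = 0 + 0i, c = -1.0133 + 0.6400i
Iter 1: z = -1.0133 + 0.6400i, |z|^2 = 1.4364
Iter 2: z = -0.3961 + -0.6571i, |z|^2 = 0.5886
Iter 3: z = -1.2882 + 1.1605i, |z|^2 = 3.0062
Iter 4: z = -0.7007 + -2.3499i, |z|^2 = 6.0131
Escaped at iteration 4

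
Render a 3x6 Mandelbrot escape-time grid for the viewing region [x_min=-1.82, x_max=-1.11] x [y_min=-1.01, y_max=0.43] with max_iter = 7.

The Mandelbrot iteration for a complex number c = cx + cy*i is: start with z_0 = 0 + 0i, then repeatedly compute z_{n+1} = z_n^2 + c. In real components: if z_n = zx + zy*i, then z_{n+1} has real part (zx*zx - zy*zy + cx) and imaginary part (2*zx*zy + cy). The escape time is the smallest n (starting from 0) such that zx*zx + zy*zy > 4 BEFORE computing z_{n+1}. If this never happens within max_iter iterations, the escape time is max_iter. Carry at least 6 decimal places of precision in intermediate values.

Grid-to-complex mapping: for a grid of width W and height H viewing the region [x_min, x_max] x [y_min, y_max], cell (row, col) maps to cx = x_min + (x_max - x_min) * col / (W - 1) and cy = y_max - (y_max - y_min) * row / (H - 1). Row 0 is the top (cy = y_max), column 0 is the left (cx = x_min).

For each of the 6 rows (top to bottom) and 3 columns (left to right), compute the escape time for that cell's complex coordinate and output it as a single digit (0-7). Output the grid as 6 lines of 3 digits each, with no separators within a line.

Answer: 346
477
477
346
233
133

Derivation:
(row=0, col=0): c = -1.8200 + 0.4300i → escape time 3
(row=0, col=1): c = -1.4650 + 0.4300i → escape time 4
(row=0, col=2): c = -1.1100 + 0.4300i → escape time 6
(row=1, col=0): c = -1.8200 + 0.1420i → escape time 4
(row=1, col=1): c = -1.4650 + 0.1420i → escape time 7
(row=1, col=2): c = -1.1100 + 0.1420i → escape time 7
(row=2, col=0): c = -1.8200 + -0.1460i → escape time 4
(row=2, col=1): c = -1.4650 + -0.1460i → escape time 7
(row=2, col=2): c = -1.1100 + -0.1460i → escape time 7
(row=3, col=0): c = -1.8200 + -0.4340i → escape time 3
(row=3, col=1): c = -1.4650 + -0.4340i → escape time 4
(row=3, col=2): c = -1.1100 + -0.4340i → escape time 6
(row=4, col=0): c = -1.8200 + -0.7220i → escape time 2
(row=4, col=1): c = -1.4650 + -0.7220i → escape time 3
(row=4, col=2): c = -1.1100 + -0.7220i → escape time 3
(row=5, col=0): c = -1.8200 + -1.0100i → escape time 1
(row=5, col=1): c = -1.4650 + -1.0100i → escape time 3
(row=5, col=2): c = -1.1100 + -1.0100i → escape time 3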